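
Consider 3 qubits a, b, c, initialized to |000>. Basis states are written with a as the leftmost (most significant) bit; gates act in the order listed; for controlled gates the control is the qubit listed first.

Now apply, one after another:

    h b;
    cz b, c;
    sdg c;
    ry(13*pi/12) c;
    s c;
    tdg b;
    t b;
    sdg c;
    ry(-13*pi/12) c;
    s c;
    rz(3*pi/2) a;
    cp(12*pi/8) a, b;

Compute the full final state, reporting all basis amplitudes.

After the circuit, the state carries amplitude -sqrt(2)*exp(I*pi/4)/2 on |000>, -sqrt(2)*exp(I*pi/4)/2 on |010>, and 0 on every other basis state. Key observation: gates 3-10 undo each other exactly, leaving only the rest of the circuit to track.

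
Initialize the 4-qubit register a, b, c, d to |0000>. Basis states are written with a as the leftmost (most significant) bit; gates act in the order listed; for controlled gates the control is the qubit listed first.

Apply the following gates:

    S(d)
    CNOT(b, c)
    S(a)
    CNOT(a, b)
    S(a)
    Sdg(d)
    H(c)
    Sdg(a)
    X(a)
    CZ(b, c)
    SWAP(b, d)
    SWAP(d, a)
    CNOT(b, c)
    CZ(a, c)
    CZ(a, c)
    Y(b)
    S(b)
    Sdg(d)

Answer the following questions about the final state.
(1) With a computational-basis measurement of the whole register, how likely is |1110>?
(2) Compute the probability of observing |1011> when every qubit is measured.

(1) A full measurement returns |1110> with probability 0. Key observation: gates 14-15 undo each other exactly, leaving only the rest of the circuit to track.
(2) The probability of measuring |1011> is 0.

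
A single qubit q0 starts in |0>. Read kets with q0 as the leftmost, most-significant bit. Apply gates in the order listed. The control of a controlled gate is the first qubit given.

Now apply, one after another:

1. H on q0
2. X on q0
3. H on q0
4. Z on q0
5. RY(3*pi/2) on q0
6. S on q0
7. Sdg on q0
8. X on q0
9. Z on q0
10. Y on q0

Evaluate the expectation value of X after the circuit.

In the final state, X has expectation -1. Key observation: gates 1-4 undo each other exactly, leaving only the rest of the circuit to track.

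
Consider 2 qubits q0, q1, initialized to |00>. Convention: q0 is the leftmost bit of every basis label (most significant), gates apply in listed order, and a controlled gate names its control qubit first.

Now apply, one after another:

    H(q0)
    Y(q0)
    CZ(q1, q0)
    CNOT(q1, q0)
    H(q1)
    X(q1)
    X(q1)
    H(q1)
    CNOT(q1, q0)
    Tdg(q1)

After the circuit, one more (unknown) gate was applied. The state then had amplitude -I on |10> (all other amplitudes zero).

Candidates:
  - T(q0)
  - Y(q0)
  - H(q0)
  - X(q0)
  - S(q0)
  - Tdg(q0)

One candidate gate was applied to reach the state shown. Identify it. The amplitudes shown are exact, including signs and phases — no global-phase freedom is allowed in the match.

The applied gate was H(q0). Key observation: the block from step 4 through step 9 cancels to the identity and can be dropped.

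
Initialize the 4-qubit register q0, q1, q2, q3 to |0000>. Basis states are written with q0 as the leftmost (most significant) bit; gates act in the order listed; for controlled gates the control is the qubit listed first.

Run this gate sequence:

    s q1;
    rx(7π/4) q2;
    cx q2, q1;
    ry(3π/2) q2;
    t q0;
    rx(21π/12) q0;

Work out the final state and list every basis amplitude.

The resulting statevector has amplitude -sqrt(2)/4 - 1/4 on |0000>, 0 on |0001>, 1/4 + sqrt(2)/4 on |0010>, 0 on |0011>, -I/4 on |0100>, 0 on |0101>, -I/4 on |0110>, 0 on |0111>, -I/4 on |1000>, 0 on |1001>, I/4 on |1010>, 0 on |1011>, -1/4 + sqrt(2)/4 on |1100>, 0 on |1101>, -1/4 + sqrt(2)/4 on |1110>, 0 on |1111>.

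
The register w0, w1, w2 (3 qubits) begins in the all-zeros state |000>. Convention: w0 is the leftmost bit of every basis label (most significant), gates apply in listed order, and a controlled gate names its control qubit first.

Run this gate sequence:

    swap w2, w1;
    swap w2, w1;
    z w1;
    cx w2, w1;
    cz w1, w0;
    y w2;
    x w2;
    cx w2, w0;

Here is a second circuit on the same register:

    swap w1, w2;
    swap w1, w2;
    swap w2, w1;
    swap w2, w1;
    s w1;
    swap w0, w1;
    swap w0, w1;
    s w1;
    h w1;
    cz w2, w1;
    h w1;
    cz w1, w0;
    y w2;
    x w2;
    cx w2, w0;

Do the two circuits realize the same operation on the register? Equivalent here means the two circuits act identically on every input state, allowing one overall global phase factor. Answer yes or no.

Yes: on every input state the two circuits agree up to one overall phase factor.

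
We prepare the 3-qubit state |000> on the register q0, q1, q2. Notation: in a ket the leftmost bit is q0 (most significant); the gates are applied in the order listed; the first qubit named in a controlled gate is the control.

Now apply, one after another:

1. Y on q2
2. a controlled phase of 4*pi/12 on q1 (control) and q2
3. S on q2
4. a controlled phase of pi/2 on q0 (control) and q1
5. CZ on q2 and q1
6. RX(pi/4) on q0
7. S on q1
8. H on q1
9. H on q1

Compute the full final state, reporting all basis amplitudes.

The final amplitudes are -sqrt(sqrt(2) + 2)/2 on |001>, I*sqrt(2 - sqrt(2))/2 on |101>, and 0 on every other basis state.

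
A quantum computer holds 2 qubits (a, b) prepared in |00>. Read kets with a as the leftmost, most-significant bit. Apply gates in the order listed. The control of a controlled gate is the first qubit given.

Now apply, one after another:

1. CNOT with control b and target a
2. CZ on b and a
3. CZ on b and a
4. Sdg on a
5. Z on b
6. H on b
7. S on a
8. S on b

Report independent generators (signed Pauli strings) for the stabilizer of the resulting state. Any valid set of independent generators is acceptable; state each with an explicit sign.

The final state is stabilized by the group generated by +IY, +ZI; other independent generating sets are equally valid.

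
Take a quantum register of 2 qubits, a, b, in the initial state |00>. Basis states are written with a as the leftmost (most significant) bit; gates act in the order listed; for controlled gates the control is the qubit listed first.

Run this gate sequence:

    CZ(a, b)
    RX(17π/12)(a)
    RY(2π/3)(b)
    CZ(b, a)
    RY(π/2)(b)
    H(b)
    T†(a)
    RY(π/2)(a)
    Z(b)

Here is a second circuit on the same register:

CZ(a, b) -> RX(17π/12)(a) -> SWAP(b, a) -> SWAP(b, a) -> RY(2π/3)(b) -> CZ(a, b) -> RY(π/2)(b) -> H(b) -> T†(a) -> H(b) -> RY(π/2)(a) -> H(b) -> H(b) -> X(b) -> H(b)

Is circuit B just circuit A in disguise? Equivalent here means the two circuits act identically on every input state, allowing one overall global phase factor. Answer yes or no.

Yes — the two circuits implement the same unitary up to a global phase.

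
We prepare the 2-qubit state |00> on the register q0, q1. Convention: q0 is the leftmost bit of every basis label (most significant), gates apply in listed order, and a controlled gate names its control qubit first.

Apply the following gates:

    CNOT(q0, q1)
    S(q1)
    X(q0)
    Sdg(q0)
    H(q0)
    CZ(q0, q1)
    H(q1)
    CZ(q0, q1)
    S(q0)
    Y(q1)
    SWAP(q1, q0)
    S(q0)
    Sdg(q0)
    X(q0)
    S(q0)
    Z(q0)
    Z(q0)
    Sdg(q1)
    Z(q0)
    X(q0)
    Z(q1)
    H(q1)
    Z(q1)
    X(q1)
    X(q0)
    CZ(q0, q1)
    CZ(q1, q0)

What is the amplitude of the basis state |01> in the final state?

The amplitude on |01> is sqrt(2)/2.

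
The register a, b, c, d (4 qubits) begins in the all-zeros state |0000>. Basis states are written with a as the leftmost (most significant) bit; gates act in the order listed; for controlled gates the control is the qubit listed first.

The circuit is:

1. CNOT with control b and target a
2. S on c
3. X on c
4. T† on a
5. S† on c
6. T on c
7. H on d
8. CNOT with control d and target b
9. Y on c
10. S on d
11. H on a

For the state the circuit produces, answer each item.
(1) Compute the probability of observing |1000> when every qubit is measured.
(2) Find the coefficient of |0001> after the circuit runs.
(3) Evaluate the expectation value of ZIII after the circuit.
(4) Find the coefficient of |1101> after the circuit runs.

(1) The probability of measuring |1000> is 1/4.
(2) The final state's coefficient on |0001> equals 0.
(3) The expectation value of ZIII is 0.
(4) The final state's coefficient on |1101> equals -exp(3*I*pi/4)/2.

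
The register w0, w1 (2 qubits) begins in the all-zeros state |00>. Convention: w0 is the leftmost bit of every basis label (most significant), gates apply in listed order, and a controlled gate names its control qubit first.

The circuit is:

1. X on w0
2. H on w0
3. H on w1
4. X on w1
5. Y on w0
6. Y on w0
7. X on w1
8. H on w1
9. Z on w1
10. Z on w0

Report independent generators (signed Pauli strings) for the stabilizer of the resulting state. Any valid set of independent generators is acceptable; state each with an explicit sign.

The final state is stabilized by the group generated by +XI, +IZ; other independent generating sets are equally valid. Key observation: steps 3-8 multiply out to the identity, so the circuit reduces to the remaining gates.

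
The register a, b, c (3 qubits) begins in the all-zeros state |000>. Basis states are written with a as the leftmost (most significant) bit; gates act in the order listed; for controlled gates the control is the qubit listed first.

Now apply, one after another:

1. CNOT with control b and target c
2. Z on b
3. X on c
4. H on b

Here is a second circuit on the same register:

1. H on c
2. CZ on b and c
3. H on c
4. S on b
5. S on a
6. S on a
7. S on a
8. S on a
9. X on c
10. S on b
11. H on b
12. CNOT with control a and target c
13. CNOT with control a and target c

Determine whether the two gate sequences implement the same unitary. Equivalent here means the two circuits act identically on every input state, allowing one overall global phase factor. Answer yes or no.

Yes, they are equivalent — the unitaries differ by at most a global phase.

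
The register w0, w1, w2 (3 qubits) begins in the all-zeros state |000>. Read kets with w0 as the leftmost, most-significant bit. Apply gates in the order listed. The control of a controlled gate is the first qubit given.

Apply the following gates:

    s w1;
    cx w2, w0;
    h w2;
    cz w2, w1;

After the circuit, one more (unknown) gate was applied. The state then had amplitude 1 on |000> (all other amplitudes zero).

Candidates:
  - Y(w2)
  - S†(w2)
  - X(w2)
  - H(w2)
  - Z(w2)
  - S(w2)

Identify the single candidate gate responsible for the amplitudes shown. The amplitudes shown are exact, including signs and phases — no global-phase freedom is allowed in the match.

It was H(w2) that produced the state shown.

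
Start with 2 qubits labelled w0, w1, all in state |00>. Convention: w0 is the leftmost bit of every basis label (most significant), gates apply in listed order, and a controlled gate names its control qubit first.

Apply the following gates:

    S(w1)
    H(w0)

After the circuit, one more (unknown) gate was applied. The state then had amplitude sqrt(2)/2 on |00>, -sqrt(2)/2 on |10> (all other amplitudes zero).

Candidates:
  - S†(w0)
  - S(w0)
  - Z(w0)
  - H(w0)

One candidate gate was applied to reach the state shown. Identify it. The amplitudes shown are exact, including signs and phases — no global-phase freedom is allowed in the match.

It was Z(w0) that produced the state shown.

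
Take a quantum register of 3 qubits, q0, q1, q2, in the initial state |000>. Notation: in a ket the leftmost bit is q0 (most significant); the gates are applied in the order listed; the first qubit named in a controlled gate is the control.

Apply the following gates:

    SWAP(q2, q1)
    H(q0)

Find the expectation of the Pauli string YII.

In the final state, YII has expectation 0.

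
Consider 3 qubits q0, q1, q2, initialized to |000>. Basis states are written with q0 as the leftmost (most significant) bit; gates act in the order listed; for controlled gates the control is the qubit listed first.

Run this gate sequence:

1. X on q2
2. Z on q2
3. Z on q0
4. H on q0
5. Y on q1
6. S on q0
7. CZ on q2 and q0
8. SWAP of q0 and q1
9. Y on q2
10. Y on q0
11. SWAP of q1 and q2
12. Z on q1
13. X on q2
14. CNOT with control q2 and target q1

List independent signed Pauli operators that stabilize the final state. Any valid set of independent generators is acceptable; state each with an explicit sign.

One valid set of independent stabilizer generators is +IXY, +ZII, +IZZ (any independent generating set of the same group is equally correct).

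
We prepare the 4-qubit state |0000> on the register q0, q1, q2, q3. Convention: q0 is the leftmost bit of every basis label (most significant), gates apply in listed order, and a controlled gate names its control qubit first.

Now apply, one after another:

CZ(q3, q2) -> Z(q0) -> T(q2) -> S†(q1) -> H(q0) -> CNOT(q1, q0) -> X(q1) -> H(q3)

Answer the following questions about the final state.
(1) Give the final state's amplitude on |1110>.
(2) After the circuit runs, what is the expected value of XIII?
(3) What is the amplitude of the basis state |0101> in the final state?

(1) The amplitude on |1110> is 0.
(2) The observable XIII averages to 1.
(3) The amplitude on |0101> is 1/2.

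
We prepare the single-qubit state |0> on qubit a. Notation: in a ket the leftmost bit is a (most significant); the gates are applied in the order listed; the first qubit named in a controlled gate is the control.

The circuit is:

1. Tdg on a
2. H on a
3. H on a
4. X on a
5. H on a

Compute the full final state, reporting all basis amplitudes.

The resulting statevector has amplitude sqrt(2)/2 on |0>, -sqrt(2)/2 on |1>. Key observation: gates 2-3 undo each other exactly, leaving only the rest of the circuit to track.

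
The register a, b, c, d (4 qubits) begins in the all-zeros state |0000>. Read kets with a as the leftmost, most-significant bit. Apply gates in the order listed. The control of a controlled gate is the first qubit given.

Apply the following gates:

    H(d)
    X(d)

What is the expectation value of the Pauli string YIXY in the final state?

The observable YIXY averages to 0.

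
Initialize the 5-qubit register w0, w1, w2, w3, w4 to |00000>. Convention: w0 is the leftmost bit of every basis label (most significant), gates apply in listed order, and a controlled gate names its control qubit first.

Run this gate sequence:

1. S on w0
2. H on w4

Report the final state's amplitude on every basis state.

After the circuit, the state carries amplitude sqrt(2)/2 on |00000>, sqrt(2)/2 on |00001>, and 0 on every other basis state.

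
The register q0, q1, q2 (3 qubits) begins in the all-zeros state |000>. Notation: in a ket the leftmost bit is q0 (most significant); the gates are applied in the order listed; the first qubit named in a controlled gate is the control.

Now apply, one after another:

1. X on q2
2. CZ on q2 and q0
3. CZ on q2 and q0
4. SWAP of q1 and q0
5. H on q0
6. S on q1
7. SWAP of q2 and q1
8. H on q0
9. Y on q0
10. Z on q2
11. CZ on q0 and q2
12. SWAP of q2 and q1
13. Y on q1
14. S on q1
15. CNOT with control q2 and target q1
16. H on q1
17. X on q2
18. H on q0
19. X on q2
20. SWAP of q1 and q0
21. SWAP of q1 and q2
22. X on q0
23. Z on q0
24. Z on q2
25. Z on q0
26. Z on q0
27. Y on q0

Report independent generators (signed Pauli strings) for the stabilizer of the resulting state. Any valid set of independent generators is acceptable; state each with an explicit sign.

One valid set of independent stabilizer generators is +XII, +IIX, -IZI (any independent generating set of the same group is equally correct).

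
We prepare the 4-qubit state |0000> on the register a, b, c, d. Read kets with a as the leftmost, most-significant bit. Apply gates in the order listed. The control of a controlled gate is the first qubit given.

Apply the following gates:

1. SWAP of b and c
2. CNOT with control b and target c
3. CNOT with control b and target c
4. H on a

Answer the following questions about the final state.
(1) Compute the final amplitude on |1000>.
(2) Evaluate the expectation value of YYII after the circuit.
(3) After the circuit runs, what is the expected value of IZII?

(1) |1000> carries amplitude sqrt(2)/2 in the final state. Key observation: steps 2-3 multiply out to the identity, so the circuit reduces to the remaining gates.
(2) The expectation value of YYII is 0.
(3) In the final state, IZII has expectation 1.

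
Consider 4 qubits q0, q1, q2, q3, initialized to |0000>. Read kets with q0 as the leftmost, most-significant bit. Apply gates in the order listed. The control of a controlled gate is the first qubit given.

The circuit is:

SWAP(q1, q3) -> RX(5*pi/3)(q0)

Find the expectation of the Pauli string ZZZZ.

In the final state, ZZZZ has expectation 1/2.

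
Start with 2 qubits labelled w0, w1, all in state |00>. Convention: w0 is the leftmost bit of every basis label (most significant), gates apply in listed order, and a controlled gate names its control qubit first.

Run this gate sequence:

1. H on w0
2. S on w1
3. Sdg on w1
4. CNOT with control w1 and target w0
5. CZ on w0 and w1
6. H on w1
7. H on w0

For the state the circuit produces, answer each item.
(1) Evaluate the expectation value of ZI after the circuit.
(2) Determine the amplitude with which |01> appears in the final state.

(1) The expectation value of ZI is 1.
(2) |01> carries amplitude sqrt(2)/2 in the final state.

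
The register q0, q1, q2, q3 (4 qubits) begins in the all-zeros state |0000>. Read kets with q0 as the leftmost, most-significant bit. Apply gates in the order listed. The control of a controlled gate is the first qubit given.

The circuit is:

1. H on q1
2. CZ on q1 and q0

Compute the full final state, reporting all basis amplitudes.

After the circuit, the state carries amplitude sqrt(2)/2 on |0000>, sqrt(2)/2 on |0100>, and 0 on every other basis state.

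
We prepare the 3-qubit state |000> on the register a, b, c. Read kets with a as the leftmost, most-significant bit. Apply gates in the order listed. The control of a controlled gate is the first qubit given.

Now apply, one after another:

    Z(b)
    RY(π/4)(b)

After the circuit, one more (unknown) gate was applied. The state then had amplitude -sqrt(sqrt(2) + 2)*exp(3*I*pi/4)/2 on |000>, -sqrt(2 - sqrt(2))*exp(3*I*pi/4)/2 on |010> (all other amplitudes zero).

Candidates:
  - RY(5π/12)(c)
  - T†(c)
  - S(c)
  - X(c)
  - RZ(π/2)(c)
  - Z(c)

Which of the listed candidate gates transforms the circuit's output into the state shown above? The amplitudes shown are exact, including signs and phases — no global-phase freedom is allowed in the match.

The unique candidate consistent with the amplitudes is RZ(π/2)(c).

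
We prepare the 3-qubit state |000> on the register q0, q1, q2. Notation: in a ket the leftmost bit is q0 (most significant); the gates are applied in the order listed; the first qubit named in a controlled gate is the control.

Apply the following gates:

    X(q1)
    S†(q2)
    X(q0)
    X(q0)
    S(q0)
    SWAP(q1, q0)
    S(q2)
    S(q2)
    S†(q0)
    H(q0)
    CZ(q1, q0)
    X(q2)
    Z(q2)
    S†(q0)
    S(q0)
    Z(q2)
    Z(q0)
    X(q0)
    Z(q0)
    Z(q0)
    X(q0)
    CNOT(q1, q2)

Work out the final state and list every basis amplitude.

The resulting statevector has amplitude -sqrt(2)*I/2 on |001>, -sqrt(2)*I/2 on |101>, and 0 on every other basis state. Key observation: steps 18-21 multiply out to the identity, so the circuit reduces to the remaining gates.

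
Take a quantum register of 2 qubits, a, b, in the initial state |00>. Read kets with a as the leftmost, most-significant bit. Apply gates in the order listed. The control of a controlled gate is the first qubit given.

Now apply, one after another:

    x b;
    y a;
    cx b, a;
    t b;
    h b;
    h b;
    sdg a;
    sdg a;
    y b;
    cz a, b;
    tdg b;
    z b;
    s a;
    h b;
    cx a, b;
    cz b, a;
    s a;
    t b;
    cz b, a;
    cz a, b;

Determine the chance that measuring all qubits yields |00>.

Outcome |00> occurs with probability 1/2.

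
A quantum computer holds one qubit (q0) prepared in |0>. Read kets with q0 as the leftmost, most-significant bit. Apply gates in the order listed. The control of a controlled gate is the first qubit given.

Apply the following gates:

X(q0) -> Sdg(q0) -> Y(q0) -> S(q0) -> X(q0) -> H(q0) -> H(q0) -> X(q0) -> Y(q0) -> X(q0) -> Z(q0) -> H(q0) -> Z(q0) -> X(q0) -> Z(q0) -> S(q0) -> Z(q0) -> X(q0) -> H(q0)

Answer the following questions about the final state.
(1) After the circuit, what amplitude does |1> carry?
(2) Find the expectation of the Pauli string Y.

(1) |1> carries amplitude 1/2 - I/2 in the final state.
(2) The expectation value of Y is -1.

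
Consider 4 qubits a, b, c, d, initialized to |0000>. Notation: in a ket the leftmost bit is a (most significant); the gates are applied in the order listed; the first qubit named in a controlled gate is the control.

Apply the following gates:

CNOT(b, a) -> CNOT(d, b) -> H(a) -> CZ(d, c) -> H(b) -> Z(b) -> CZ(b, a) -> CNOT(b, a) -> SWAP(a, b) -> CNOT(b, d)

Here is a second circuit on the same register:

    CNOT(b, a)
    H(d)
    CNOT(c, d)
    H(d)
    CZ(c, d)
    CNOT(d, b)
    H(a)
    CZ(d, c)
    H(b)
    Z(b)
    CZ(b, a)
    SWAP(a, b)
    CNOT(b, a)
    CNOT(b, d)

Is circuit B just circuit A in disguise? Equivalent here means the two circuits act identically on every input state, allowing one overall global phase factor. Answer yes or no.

No — the two circuits implement different unitaries, even allowing a global phase.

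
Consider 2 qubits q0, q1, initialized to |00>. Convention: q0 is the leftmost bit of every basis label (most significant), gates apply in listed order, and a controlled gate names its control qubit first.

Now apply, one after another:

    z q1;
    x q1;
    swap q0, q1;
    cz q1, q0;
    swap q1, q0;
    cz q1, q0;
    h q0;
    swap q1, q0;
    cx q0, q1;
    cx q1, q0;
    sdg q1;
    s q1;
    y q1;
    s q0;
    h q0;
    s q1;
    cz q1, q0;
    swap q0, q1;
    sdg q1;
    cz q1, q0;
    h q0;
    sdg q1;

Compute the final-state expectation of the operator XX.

The observable XX averages to -1.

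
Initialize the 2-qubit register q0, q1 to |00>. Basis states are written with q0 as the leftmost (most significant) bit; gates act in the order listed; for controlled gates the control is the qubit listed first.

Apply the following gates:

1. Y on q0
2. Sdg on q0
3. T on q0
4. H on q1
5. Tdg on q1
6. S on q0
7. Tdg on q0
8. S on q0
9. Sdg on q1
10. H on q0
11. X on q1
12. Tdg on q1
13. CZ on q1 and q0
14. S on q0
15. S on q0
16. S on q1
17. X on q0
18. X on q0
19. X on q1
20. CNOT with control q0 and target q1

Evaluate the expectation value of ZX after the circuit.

The expectation value of ZX is -1.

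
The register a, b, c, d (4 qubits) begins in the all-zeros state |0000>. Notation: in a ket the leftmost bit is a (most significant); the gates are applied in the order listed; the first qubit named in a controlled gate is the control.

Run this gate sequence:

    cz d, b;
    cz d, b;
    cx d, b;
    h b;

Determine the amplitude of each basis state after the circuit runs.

The final amplitudes are sqrt(2)/2 on |0000>, sqrt(2)/2 on |0100>, and 0 on every other basis state. Key observation: steps 1-2 multiply out to the identity, so the circuit reduces to the remaining gates.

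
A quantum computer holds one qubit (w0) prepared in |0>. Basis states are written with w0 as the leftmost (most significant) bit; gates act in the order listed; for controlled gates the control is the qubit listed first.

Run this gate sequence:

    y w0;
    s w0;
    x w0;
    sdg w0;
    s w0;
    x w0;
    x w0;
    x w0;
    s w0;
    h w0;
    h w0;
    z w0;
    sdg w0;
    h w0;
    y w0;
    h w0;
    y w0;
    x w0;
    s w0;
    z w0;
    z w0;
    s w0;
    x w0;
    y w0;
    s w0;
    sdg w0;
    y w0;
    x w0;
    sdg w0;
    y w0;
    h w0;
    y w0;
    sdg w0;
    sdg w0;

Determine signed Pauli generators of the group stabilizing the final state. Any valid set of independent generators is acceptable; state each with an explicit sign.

The final state is stabilized by the group generated by -X; other independent generating sets are equally valid.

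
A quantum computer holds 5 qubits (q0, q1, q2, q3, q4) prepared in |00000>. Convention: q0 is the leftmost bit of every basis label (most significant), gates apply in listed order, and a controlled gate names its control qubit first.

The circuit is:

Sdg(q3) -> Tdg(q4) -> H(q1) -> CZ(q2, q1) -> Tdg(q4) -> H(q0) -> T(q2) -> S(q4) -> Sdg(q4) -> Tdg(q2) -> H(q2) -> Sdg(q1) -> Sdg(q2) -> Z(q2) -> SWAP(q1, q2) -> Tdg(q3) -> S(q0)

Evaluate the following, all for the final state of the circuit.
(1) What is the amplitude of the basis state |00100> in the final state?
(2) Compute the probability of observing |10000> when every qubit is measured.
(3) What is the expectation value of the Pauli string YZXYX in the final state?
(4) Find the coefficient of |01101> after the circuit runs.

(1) The final state's coefficient on |00100> equals -sqrt(2)*I/4. Key observation: the block from step 7 through step 10 cancels to the identity and can be dropped.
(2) The probability of measuring |10000> is 1/8.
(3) The observable YZXYX averages to 0.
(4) The final state's coefficient on |01101> equals 0.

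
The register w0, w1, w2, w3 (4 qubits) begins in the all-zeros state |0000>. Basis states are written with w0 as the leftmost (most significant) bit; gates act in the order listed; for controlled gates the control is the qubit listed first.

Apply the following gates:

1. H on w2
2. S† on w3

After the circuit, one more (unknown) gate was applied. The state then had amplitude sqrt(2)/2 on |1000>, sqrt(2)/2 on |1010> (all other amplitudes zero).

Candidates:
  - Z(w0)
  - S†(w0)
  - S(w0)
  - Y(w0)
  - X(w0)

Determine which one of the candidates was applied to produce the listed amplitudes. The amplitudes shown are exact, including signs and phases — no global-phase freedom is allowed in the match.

The unique candidate consistent with the amplitudes is X(w0).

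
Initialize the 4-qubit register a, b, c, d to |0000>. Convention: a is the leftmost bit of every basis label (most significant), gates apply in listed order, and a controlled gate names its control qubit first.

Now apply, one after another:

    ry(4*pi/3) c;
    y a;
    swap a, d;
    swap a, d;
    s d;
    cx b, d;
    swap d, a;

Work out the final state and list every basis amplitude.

The final amplitudes are -I/2 on |0001>, sqrt(3)*I/2 on |0011>, and 0 on every other basis state. Key observation: steps 3-4 multiply out to the identity, so the circuit reduces to the remaining gates.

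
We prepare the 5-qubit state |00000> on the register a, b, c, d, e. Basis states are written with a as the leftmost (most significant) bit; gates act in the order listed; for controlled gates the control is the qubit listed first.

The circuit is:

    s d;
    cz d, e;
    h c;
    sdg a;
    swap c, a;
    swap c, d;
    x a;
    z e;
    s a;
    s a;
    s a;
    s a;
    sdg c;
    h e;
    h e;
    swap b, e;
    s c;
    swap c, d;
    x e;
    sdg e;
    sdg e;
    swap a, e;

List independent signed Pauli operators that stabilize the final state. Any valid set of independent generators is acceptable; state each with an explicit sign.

One valid set of independent stabilizer generators is +IIIIX, -ZIIII, +IZIII, +IIZII, +IIIZI (any independent generating set of the same group is equally correct).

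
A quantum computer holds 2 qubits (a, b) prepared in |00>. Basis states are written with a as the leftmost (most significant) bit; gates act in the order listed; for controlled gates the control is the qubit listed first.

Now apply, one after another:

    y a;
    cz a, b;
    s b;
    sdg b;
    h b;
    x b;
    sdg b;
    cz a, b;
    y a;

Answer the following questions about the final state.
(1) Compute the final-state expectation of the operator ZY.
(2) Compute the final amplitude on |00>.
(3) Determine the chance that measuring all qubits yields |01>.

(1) The expectation value of ZY is 1.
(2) |00> carries amplitude sqrt(2)/2 in the final state.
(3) A full measurement returns |01> with probability 1/2.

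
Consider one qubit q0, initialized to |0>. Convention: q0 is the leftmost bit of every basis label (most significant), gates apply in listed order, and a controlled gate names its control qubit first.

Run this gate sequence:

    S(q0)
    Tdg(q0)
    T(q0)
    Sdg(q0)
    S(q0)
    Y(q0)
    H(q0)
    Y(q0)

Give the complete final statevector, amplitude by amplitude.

The resulting statevector has amplitude -sqrt(2)/2 on |0>, -sqrt(2)/2 on |1>. Key observation: the block from step 1 through step 4 cancels to the identity and can be dropped.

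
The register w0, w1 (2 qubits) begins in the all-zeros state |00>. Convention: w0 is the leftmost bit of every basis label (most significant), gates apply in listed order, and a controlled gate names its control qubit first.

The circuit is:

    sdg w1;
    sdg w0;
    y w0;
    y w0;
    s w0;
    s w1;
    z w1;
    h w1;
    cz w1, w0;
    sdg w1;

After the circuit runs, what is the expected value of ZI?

The observable ZI averages to 1.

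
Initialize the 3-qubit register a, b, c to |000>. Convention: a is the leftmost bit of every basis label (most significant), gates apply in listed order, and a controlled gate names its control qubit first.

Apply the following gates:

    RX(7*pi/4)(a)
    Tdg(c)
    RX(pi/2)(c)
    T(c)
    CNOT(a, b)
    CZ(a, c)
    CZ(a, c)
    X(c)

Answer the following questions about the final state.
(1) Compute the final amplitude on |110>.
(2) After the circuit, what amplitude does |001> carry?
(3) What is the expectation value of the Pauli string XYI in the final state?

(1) |110> carries amplitude -sqrt(4 - 2*sqrt(2))*exp(I*pi/4)/4 in the final state.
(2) The amplitude on |001> is -sqrt(2*sqrt(2) + 4)/4.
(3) In the final state, XYI has expectation sqrt(2)/2.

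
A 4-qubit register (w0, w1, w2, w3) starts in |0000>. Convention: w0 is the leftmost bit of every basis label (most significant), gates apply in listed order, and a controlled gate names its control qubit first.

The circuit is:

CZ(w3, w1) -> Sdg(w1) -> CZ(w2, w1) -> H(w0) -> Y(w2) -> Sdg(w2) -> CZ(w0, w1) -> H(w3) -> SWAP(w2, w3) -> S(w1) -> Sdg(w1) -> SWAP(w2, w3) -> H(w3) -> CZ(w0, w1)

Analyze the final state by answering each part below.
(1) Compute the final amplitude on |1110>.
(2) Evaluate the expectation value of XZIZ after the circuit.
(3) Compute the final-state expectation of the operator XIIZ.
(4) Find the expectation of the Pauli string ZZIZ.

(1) |1110> carries amplitude 0 in the final state. Key observation: gates 7-14 undo each other exactly, leaving only the rest of the circuit to track.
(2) The observable XZIZ averages to 1.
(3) The observable XIIZ averages to 1.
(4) The expectation value of ZZIZ is 0.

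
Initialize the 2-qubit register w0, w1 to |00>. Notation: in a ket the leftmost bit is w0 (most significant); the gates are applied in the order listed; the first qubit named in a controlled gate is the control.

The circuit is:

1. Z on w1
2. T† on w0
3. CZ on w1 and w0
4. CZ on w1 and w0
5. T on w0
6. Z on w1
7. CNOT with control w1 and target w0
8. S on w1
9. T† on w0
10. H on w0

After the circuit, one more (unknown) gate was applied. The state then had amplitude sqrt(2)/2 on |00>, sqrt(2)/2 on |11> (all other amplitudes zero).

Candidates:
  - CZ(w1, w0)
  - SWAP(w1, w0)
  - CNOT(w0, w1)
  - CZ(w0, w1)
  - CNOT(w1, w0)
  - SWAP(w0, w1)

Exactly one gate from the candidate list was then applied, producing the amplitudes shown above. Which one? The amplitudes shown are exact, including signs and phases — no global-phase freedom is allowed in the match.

The unique candidate consistent with the amplitudes is CNOT(w0, w1). Key observation: gates 1-6 undo each other exactly, leaving only the rest of the circuit to track.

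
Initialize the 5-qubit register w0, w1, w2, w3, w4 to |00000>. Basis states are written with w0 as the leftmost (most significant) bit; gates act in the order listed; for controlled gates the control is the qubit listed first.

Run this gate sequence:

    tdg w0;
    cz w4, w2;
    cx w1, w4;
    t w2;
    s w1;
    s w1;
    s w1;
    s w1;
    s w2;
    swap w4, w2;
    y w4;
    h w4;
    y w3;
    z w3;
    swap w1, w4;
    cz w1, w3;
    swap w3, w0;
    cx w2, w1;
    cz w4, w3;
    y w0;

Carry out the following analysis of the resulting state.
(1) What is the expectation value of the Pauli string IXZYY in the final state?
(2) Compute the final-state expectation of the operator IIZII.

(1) The observable IXZYY averages to 0.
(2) The observable IIZII averages to 1.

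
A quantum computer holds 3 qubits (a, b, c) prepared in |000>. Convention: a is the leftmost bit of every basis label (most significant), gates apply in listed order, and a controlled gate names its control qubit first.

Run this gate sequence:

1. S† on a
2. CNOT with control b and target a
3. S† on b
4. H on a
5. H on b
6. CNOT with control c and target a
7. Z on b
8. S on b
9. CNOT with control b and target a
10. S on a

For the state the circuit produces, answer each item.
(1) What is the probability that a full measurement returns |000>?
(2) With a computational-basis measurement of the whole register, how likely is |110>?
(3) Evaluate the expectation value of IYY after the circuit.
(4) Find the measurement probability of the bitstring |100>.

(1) Outcome |000> occurs with probability 1/4.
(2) Outcome |110> occurs with probability 1/4.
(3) In the final state, IYY has expectation 0.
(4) A full measurement returns |100> with probability 1/4.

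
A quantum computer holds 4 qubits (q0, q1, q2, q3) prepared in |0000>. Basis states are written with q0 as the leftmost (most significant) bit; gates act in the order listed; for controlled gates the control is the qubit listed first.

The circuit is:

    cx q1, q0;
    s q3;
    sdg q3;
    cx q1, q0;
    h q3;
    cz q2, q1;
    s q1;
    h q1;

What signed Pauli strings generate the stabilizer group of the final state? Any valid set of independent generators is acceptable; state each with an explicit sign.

One valid set of independent stabilizer generators is +IXII, +IIIX, +ZIII, +IIZI (any independent generating set of the same group is equally correct). Key observation: gates 1-4 undo each other exactly, leaving only the rest of the circuit to track.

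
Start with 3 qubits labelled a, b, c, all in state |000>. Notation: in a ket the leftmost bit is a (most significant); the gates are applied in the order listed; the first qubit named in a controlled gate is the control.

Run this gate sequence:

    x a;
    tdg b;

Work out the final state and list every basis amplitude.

The resulting statevector has amplitude 1 on |100>, and 0 on every other basis state.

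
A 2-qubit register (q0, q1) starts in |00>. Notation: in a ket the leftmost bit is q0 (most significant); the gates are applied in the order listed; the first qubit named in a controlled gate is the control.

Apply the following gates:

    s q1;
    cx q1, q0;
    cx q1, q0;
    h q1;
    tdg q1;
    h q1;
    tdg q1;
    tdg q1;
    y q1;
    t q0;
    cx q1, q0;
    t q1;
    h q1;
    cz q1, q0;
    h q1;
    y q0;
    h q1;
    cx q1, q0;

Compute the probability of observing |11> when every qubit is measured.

Outcome |11> occurs with probability sqrt(2)/8 + 1/4.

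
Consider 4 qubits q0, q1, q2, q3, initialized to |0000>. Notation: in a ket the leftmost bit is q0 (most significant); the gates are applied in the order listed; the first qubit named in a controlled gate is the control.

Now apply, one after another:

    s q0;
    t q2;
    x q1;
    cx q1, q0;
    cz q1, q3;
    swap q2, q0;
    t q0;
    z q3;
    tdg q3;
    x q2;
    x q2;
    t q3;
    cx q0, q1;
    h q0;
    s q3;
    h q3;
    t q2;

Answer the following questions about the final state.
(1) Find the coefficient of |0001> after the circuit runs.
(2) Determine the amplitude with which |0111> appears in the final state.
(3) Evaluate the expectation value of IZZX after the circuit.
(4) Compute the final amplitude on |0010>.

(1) |0001> carries amplitude 0 in the final state.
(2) |0111> carries amplitude exp(I*pi/4)/2 in the final state.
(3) The expectation value of IZZX is 1.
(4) |0010> carries amplitude 0 in the final state.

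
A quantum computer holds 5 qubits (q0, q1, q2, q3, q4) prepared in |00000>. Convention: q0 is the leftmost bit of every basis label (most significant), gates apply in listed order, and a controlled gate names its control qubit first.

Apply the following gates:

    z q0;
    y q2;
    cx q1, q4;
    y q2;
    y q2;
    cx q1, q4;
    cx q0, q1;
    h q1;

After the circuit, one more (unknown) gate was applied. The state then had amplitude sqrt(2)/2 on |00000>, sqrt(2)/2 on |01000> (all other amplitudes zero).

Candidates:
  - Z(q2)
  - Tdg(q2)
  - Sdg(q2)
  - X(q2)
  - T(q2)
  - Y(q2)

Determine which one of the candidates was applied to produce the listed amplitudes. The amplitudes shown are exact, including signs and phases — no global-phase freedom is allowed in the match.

The unique candidate consistent with the amplitudes is Y(q2).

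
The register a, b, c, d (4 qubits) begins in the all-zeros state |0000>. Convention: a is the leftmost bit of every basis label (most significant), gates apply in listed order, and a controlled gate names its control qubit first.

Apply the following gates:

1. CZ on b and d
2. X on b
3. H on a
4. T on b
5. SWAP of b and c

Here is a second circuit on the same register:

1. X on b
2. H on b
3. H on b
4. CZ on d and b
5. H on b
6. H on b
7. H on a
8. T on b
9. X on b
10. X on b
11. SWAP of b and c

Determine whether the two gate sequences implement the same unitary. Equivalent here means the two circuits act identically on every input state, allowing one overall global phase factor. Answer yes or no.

No — the two circuits implement different unitaries, even allowing a global phase.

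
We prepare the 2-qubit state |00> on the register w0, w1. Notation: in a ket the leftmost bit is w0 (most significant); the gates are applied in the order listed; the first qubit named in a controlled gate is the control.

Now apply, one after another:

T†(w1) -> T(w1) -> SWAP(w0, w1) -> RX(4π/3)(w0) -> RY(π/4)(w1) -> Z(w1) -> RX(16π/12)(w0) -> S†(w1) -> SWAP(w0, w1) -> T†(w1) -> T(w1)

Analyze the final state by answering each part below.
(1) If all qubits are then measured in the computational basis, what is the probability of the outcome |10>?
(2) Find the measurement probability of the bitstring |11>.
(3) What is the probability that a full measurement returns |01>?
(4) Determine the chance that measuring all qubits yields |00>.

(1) The probability of measuring |10> is 1/8 - sqrt(2)/16.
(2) The probability of measuring |11> is 3/8 - 3*sqrt(2)/16.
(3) The probability of measuring |01> is 3*sqrt(2)/16 + 3/8.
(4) The probability of measuring |00> is sqrt(2)/16 + 1/8.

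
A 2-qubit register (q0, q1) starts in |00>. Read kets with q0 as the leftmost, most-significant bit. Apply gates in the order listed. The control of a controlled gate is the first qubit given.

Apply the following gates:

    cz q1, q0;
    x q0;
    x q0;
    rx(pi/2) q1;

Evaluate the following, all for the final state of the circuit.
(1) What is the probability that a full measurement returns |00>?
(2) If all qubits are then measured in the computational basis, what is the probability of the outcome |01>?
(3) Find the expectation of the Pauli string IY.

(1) A full measurement returns |00> with probability 1/2. Key observation: steps 2-3 multiply out to the identity, so the circuit reduces to the remaining gates.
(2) The probability of measuring |01> is 1/2.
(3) The expectation value of IY is -1.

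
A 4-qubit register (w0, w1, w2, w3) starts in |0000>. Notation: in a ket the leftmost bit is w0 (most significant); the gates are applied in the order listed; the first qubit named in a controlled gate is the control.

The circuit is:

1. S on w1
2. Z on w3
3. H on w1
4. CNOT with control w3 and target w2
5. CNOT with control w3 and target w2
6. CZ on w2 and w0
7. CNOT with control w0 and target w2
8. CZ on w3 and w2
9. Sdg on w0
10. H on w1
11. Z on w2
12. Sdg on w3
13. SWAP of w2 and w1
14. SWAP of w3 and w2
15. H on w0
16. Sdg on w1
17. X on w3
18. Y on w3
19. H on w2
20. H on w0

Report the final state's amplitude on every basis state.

The resulting statevector has amplitude -sqrt(2)*I/2 on |0000>, -sqrt(2)*I/2 on |0010>, and 0 on every other basis state.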